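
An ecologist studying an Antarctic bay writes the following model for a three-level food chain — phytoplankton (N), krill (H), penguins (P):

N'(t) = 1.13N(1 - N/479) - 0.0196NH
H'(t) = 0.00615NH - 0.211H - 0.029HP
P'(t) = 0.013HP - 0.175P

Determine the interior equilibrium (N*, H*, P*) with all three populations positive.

From dP/dt = 0: 0.013H* = 0.175, so H* = 13.5.
From dN/dt = 0: 1.13(1 - N*/479) = 0.0196·13.5, giving N* = 479·(1 - 0.233) = 367.
From dH/dt = 0: 0.00615·367 - 0.211 = 0.029P*, so P* = 2.05/0.029 = 70.6.

N* ≈ 367, H* ≈ 13.5, P* ≈ 70.6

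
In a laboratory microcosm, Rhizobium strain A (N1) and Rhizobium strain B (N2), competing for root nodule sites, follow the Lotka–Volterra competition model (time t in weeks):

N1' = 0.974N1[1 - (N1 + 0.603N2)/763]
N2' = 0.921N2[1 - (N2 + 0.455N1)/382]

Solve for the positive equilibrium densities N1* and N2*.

N1* ≈ 734, N2* ≈ 48

Setting both brackets to zero gives the nullclines N1 + 0.603N2 = 763 and 0.455N1 + N2 = 382.
Substituting N2 = 382 - 0.455N1 into the first: N1(1 - 0.603·0.455) = 763 - 0.603·382.
So N1* = 533/0.726 = 734, and then N2* = 382 - 0.455·734 = 48.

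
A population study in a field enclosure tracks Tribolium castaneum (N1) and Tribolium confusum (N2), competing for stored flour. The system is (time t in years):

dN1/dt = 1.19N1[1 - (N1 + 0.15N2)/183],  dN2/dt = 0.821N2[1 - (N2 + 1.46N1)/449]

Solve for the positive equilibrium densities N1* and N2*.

Setting both brackets to zero gives the nullclines N1 + 0.15N2 = 183 and 1.46N1 + N2 = 449.
Substituting N2 = 449 - 1.46N1 into the first: N1(1 - 0.15·1.46) = 183 - 0.15·449.
So N1* = 116/0.781 = 148, and then N2* = 449 - 1.46·148 = 233.

N1* ≈ 148, N2* ≈ 233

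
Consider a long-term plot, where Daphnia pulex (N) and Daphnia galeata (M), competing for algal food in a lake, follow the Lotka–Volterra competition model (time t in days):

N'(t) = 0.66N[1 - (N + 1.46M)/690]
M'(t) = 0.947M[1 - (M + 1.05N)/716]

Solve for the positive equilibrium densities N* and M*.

N* ≈ 667, M* ≈ 15.9

Setting both brackets to zero gives the nullclines N + 1.46M = 690 and 1.05N + M = 716.
Substituting M = 716 - 1.05N into the first: N(1 - 1.46·1.05) = 690 - 1.46·716.
So N* = -355/-0.533 = 667, and then M* = 716 - 1.05·667 = 15.9.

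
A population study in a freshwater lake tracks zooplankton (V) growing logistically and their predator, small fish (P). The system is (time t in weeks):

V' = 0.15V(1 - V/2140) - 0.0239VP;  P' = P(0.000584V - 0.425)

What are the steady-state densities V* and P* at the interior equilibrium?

V* ≈ 728, P* ≈ 4.14

From dP/dt = 0 with P > 0: 0.000584V* = 0.425, so V* = 728.
Substitute into dV/dt = 0: 0.15(1 - 728/2140) = 0.0239P*.
The bracket is 0.66, giving P* = 0.099/0.0239 = 4.14.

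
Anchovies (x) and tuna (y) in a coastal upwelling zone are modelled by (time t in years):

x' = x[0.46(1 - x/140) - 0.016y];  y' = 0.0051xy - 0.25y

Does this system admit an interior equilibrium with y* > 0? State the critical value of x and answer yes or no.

Threshold x = 49; K > 49, so yes, the predator persists.

The predator equation gives dy/dt > 0 only when x > 0.25/0.0051 = 49.
Without the predator, x → K = 140. Since 140 > 49, the predator can invade and persist.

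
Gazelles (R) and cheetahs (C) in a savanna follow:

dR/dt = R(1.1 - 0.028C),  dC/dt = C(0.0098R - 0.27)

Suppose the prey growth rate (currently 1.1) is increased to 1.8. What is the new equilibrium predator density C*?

C* ≈ 64.3

At the interior fixed point, setting dR/dt = 0 with R > 0 fixes C* = (prey growth rate)/(RC coefficient) — independent of the other coefficients.
With the change, C* = 1.8/0.028 = 64.3; it rises from 39.3.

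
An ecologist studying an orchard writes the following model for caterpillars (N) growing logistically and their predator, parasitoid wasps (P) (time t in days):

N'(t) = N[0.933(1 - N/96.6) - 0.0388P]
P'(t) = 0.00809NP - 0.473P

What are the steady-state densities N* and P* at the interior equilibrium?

N* ≈ 58.5, P* ≈ 9.49

From dP/dt = 0 with P > 0: 0.00809N* = 0.473, so N* = 58.5.
Substitute into dN/dt = 0: 0.933(1 - 58.5/96.6) = 0.0388P*.
The bracket is 0.395, giving P* = 0.368/0.0388 = 9.49.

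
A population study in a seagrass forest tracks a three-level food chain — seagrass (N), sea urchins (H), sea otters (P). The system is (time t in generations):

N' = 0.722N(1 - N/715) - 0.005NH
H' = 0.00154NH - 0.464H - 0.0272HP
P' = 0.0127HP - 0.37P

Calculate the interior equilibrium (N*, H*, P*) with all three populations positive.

From dP/dt = 0: 0.0127H* = 0.37, so H* = 29.1.
From dN/dt = 0: 0.722(1 - N*/715) = 0.005·29.1, giving N* = 715·(1 - 0.202) = 571.
From dH/dt = 0: 0.00154·571 - 0.464 = 0.0272P*, so P* = 0.415/0.0272 = 15.3.

N* ≈ 571, H* ≈ 29.1, P* ≈ 15.3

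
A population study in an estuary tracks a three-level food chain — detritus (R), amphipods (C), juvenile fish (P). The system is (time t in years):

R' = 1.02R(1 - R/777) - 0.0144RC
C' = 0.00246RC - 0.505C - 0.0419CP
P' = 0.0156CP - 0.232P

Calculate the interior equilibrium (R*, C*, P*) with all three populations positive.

R* ≈ 614, C* ≈ 14.9, P* ≈ 24

From dP/dt = 0: 0.0156C* = 0.232, so C* = 14.9.
From dR/dt = 0: 1.02(1 - R*/777) = 0.0144·14.9, giving R* = 777·(1 - 0.21) = 614.
From dC/dt = 0: 0.00246·614 - 0.505 = 0.0419P*, so P* = 1.01/0.0419 = 24.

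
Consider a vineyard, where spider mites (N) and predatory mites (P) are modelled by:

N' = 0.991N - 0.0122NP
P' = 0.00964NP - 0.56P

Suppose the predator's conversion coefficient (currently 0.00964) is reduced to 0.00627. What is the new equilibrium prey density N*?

N* ≈ 89.3

At the interior fixed point, setting dP/dt = 0 with P > 0 fixes N* = (predator death rate)/(NP coefficient) — independent of the other coefficients.
With the change, N* = 0.56/0.00627 = 89.3; it rises from 58.1.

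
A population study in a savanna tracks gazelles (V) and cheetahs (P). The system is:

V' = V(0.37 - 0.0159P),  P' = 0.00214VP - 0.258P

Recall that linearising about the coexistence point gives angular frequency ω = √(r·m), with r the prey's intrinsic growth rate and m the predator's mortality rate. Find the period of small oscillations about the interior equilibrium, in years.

T ≈ 20.3 years

Here r = 0.37 and m = 0.258, so r·m = 0.0955.
ω = √0.0955 = 0.309 per year, hence T = 2π/ω ≈ 20.3 years.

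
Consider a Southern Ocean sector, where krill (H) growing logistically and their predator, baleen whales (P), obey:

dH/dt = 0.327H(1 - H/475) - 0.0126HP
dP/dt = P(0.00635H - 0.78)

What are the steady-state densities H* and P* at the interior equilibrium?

From dP/dt = 0 with P > 0: 0.00635H* = 0.78, so H* = 123.
Substitute into dH/dt = 0: 0.327(1 - 123/475) = 0.0126P*.
The bracket is 0.741, giving P* = 0.242/0.0126 = 19.2.

H* ≈ 123, P* ≈ 19.2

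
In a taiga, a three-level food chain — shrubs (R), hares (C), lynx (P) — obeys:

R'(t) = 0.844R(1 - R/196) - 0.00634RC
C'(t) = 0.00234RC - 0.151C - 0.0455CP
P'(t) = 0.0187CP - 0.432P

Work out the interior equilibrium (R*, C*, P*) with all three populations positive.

From dP/dt = 0: 0.0187C* = 0.432, so C* = 23.1.
From dR/dt = 0: 0.844(1 - R*/196) = 0.00634·23.1, giving R* = 196·(1 - 0.174) = 162.
From dC/dt = 0: 0.00234·162 - 0.151 = 0.0455P*, so P* = 0.228/0.0455 = 5.01.

R* ≈ 162, C* ≈ 23.1, P* ≈ 5.01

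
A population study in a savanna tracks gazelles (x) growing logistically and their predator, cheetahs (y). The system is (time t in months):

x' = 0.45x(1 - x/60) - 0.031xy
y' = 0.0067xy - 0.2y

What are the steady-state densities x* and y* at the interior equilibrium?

x* ≈ 29.9, y* ≈ 7.29

From dy/dt = 0 with y > 0: 0.0067x* = 0.2, so x* = 29.9.
Substitute into dx/dt = 0: 0.45(1 - 29.9/60) = 0.031y*.
The bracket is 0.502, giving y* = 0.226/0.031 = 7.29.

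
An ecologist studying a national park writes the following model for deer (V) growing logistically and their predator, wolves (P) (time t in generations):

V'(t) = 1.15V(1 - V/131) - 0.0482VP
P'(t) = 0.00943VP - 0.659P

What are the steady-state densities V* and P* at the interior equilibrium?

From dP/dt = 0 with P > 0: 0.00943V* = 0.659, so V* = 69.9.
Substitute into dV/dt = 0: 1.15(1 - 69.9/131) = 0.0482P*.
The bracket is 0.467, giving P* = 0.537/0.0482 = 11.1.

V* ≈ 69.9, P* ≈ 11.1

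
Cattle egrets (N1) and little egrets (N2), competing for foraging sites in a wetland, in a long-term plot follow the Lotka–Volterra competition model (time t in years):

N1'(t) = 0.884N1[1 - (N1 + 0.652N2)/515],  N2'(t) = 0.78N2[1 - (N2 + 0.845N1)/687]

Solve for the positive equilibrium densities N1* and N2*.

N1* ≈ 149, N2* ≈ 561

Setting both brackets to zero gives the nullclines N1 + 0.652N2 = 515 and 0.845N1 + N2 = 687.
Substituting N2 = 687 - 0.845N1 into the first: N1(1 - 0.652·0.845) = 515 - 0.652·687.
So N1* = 67.1/0.449 = 149, and then N2* = 687 - 0.845·149 = 561.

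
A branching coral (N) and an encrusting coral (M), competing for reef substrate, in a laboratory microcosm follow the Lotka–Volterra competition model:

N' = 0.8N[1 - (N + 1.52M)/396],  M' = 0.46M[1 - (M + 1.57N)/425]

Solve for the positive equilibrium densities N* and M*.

Setting both brackets to zero gives the nullclines N + 1.52M = 396 and 1.57N + M = 425.
Substituting M = 425 - 1.57N into the first: N(1 - 1.52·1.57) = 396 - 1.52·425.
So N* = -250/-1.39 = 180, and then M* = 425 - 1.57·180 = 142.

N* ≈ 180, M* ≈ 142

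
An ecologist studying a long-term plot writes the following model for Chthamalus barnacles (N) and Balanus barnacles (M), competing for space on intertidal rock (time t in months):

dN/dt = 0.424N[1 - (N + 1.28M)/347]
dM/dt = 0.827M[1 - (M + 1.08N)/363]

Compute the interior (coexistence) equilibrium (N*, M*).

N* ≈ 308, M* ≈ 30.8

Setting both brackets to zero gives the nullclines N + 1.28M = 347 and 1.08N + M = 363.
Substituting M = 363 - 1.08N into the first: N(1 - 1.28·1.08) = 347 - 1.28·363.
So N* = -118/-0.382 = 308, and then M* = 363 - 1.08·308 = 30.8.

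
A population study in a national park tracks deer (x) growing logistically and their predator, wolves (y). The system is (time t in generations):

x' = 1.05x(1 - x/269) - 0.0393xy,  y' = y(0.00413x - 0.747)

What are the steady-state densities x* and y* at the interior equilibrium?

x* ≈ 181, y* ≈ 8.75

From dy/dt = 0 with y > 0: 0.00413x* = 0.747, so x* = 181.
Substitute into dx/dt = 0: 1.05(1 - 181/269) = 0.0393y*.
The bracket is 0.328, giving y* = 0.344/0.0393 = 8.75.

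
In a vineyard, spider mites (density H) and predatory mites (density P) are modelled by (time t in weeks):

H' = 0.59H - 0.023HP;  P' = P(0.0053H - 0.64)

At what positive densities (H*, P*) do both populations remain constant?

Set dP/dt = 0 with P > 0: 0.0053H - 0.64 = 0, so H* = 0.64/0.0053 = 121.
Set dH/dt = 0 with H > 0: 0.59 - 0.023P = 0, so P* = 0.59/0.023 = 25.7.

H* ≈ 121, P* ≈ 25.7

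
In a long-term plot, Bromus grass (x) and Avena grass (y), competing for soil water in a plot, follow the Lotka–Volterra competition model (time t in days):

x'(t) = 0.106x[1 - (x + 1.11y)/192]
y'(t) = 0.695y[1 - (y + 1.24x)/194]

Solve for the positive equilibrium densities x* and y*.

x* ≈ 62, y* ≈ 117

Setting both brackets to zero gives the nullclines x + 1.11y = 192 and 1.24x + y = 194.
Substituting y = 194 - 1.24x into the first: x(1 - 1.11·1.24) = 192 - 1.11·194.
So x* = -23.3/-0.376 = 62, and then y* = 194 - 1.24·62 = 117.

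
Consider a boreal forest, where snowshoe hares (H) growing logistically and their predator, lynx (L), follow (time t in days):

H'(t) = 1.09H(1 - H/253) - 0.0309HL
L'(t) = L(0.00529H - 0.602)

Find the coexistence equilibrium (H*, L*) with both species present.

H* ≈ 114, L* ≈ 19.4

From dL/dt = 0 with L > 0: 0.00529H* = 0.602, so H* = 114.
Substitute into dH/dt = 0: 1.09(1 - 114/253) = 0.0309L*.
The bracket is 0.55, giving L* = 0.6/0.0309 = 19.4.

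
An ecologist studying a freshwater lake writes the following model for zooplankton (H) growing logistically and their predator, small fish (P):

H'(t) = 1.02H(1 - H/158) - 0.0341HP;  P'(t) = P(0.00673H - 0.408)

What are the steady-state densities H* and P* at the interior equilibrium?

H* ≈ 60.6, P* ≈ 18.4

From dP/dt = 0 with P > 0: 0.00673H* = 0.408, so H* = 60.6.
Substitute into dH/dt = 0: 1.02(1 - 60.6/158) = 0.0341P*.
The bracket is 0.616, giving P* = 0.629/0.0341 = 18.4.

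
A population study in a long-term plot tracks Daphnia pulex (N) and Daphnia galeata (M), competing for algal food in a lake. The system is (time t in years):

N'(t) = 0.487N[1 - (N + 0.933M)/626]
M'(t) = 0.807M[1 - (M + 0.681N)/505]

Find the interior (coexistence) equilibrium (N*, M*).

N* ≈ 425, M* ≈ 216

Setting both brackets to zero gives the nullclines N + 0.933M = 626 and 0.681N + M = 505.
Substituting M = 505 - 0.681N into the first: N(1 - 0.933·0.681) = 626 - 0.933·505.
So N* = 155/0.365 = 425, and then M* = 505 - 0.681·425 = 216.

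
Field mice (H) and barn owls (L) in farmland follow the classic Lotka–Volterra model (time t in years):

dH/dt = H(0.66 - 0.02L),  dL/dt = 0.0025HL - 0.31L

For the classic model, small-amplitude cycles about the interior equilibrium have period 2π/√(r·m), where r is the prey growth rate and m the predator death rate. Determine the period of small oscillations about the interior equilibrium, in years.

Here r = 0.66 and m = 0.31, so r·m = 0.205.
ω = √0.205 = 0.452 per year, hence T = 2π/ω ≈ 13.9 years.

T ≈ 13.9 years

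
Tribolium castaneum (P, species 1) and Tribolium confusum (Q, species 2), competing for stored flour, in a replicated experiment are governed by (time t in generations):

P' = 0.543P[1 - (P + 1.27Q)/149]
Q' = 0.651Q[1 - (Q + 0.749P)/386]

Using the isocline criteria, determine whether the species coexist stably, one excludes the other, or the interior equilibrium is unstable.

species 2 excludes species 1

Compare the nullcline intercepts: K1/α12 = 149/1.27 = 117 < K2 = 386; K2/α21 = 386/0.749 = 515 > K1 = 149.
Since the inequalities point opposite ways, species 2 can invade but species 1 cannot.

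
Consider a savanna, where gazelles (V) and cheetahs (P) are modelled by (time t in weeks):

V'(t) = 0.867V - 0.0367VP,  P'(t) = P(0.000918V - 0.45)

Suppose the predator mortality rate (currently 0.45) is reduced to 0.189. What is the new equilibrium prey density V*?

At the interior fixed point, setting dP/dt = 0 with P > 0 fixes V* = (predator death rate)/(VP coefficient) — independent of the other coefficients.
With the change, V* = 0.189/0.000918 = 206; it falls from 490.

V* ≈ 206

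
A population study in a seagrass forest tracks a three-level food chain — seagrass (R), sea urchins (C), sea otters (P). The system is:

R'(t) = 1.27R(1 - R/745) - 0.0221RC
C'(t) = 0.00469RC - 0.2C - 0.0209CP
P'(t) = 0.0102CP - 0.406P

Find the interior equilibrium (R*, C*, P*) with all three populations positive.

R* ≈ 229, C* ≈ 39.8, P* ≈ 41.8

From dP/dt = 0: 0.0102C* = 0.406, so C* = 39.8.
From dR/dt = 0: 1.27(1 - R*/745) = 0.0221·39.8, giving R* = 745·(1 - 0.693) = 229.
From dC/dt = 0: 0.00469·229 - 0.2 = 0.0209P*, so P* = 0.874/0.0209 = 41.8.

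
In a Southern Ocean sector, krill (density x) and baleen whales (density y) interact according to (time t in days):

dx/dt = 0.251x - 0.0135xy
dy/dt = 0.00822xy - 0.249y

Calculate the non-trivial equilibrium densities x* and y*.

x* ≈ 30.3, y* ≈ 18.6

Set dy/dt = 0 with y > 0: 0.00822x - 0.249 = 0, so x* = 0.249/0.00822 = 30.3.
Set dx/dt = 0 with x > 0: 0.251 - 0.0135y = 0, so y* = 0.251/0.0135 = 18.6.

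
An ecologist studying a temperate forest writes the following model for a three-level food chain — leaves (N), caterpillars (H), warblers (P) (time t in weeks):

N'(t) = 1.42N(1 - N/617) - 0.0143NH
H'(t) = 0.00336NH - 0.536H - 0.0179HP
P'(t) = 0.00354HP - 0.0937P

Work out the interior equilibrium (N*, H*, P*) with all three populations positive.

From dP/dt = 0: 0.00354H* = 0.0937, so H* = 26.5.
From dN/dt = 0: 1.42(1 - N*/617) = 0.0143·26.5, giving N* = 617·(1 - 0.267) = 453.
From dH/dt = 0: 0.00336·453 - 0.536 = 0.0179P*, so P* = 0.985/0.0179 = 55.

N* ≈ 453, H* ≈ 26.5, P* ≈ 55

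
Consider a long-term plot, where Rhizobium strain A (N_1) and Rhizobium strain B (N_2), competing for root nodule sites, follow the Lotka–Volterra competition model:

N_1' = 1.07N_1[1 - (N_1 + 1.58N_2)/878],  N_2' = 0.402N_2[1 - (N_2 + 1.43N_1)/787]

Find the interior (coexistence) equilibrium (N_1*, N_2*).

Setting both brackets to zero gives the nullclines N_1 + 1.58N_2 = 878 and 1.43N_1 + N_2 = 787.
Substituting N_2 = 787 - 1.43N_1 into the first: N_1(1 - 1.58·1.43) = 878 - 1.58·787.
So N_1* = -365/-1.26 = 290, and then N_2* = 787 - 1.43·290 = 372.

N_1* ≈ 290, N_2* ≈ 372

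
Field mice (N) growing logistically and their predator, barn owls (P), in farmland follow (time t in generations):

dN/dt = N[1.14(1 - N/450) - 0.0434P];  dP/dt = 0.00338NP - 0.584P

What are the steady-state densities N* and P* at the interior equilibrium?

N* ≈ 173, P* ≈ 16.2

From dP/dt = 0 with P > 0: 0.00338N* = 0.584, so N* = 173.
Substitute into dN/dt = 0: 1.14(1 - 173/450) = 0.0434P*.
The bracket is 0.616, giving P* = 0.702/0.0434 = 16.2.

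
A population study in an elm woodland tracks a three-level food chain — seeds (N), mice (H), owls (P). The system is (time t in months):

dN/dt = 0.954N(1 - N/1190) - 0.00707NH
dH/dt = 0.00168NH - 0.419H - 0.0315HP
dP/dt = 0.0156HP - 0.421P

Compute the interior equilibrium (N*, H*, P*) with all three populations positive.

N* ≈ 952, H* ≈ 27, P* ≈ 37.5

From dP/dt = 0: 0.0156H* = 0.421, so H* = 27.
From dN/dt = 0: 0.954(1 - N*/1190) = 0.00707·27, giving N* = 1190·(1 - 0.2) = 952.
From dH/dt = 0: 0.00168·952 - 0.419 = 0.0315P*, so P* = 1.18/0.0315 = 37.5.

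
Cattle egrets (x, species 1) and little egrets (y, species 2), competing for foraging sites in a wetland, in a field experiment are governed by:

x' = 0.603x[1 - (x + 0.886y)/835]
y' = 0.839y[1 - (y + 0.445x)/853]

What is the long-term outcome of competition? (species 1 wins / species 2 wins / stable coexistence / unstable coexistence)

Compare the nullcline intercepts: K1/α12 = 835/0.886 = 942 > K2 = 853; K2/α21 = 853/0.445 = 1920 > K1 = 835.
Since both inequalities hold, each species can invade when rare, so the interior equilibrium is stable.

stable coexistence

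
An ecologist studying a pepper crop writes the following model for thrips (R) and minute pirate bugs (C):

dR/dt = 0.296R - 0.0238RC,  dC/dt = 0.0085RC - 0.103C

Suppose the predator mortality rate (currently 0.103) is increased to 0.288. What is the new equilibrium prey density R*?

At the interior fixed point, setting dC/dt = 0 with C > 0 fixes R* = (predator death rate)/(RC coefficient) — independent of the other coefficients.
With the change, R* = 0.288/0.0085 = 33.9; it rises from 12.1.

R* ≈ 33.9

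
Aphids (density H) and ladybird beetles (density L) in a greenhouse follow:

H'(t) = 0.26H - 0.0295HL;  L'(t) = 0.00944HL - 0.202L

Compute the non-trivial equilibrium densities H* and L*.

Set dL/dt = 0 with L > 0: 0.00944H - 0.202 = 0, so H* = 0.202/0.00944 = 21.4.
Set dH/dt = 0 with H > 0: 0.26 - 0.0295L = 0, so L* = 0.26/0.0295 = 8.81.

H* ≈ 21.4, L* ≈ 8.81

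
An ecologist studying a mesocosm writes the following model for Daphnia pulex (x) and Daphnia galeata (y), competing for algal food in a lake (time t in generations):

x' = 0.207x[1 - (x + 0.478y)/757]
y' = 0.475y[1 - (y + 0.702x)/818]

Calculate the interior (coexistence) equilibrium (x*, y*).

x* ≈ 551, y* ≈ 431

Setting both brackets to zero gives the nullclines x + 0.478y = 757 and 0.702x + y = 818.
Substituting y = 818 - 0.702x into the first: x(1 - 0.478·0.702) = 757 - 0.478·818.
So x* = 366/0.664 = 551, and then y* = 818 - 0.702·551 = 431.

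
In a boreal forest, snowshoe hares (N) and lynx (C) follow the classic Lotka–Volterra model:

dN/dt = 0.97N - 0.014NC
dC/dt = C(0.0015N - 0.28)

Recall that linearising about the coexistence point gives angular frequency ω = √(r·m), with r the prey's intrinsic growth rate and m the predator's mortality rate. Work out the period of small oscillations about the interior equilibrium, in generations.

Here r = 0.97 and m = 0.28, so r·m = 0.272.
ω = √0.272 = 0.521 per generation, hence T = 2π/ω ≈ 12.1 generations.

T ≈ 12.1 generations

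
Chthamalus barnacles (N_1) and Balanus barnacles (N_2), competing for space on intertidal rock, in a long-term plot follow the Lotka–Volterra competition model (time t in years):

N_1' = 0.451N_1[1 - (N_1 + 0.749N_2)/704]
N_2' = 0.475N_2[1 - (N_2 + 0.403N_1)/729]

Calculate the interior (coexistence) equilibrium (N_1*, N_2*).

Setting both brackets to zero gives the nullclines N_1 + 0.749N_2 = 704 and 0.403N_1 + N_2 = 729.
Substituting N_2 = 729 - 0.403N_1 into the first: N_1(1 - 0.749·0.403) = 704 - 0.749·729.
So N_1* = 158/0.698 = 226, and then N_2* = 729 - 0.403·226 = 638.

N_1* ≈ 226, N_2* ≈ 638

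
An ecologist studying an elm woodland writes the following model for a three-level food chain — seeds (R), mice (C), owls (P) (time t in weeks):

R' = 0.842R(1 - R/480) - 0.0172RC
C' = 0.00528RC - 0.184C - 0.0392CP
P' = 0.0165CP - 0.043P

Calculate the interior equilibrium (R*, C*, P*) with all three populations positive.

From dP/dt = 0: 0.0165C* = 0.043, so C* = 2.61.
From dR/dt = 0: 0.842(1 - R*/480) = 0.0172·2.61, giving R* = 480·(1 - 0.0532) = 454.
From dC/dt = 0: 0.00528·454 - 0.184 = 0.0392P*, so P* = 2.22/0.0392 = 56.5.

R* ≈ 454, C* ≈ 2.61, P* ≈ 56.5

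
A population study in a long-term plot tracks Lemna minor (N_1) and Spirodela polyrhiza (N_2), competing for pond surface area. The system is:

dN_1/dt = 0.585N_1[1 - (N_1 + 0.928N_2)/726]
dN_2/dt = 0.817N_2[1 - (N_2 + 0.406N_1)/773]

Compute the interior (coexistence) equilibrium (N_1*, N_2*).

Setting both brackets to zero gives the nullclines N_1 + 0.928N_2 = 726 and 0.406N_1 + N_2 = 773.
Substituting N_2 = 773 - 0.406N_1 into the first: N_1(1 - 0.928·0.406) = 726 - 0.928·773.
So N_1* = 8.66/0.623 = 13.9, and then N_2* = 773 - 0.406·13.9 = 767.

N_1* ≈ 13.9, N_2* ≈ 767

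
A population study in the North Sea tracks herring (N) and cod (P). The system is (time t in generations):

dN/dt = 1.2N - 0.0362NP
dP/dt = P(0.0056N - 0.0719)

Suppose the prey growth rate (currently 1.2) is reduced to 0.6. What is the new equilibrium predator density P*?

At the interior fixed point, setting dN/dt = 0 with N > 0 fixes P* = (prey growth rate)/(NP coefficient) — independent of the other coefficients.
With the change, P* = 0.6/0.0362 = 16.6; it falls from 33.1.

P* ≈ 16.6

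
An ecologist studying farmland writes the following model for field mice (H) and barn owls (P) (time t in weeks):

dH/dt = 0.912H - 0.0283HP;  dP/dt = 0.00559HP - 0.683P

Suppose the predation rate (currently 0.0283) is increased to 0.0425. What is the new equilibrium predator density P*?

P* ≈ 21.5

At the interior fixed point, setting dH/dt = 0 with H > 0 fixes P* = (prey growth rate)/(HP coefficient) — independent of the other coefficients.
With the change, P* = 0.912/0.0425 = 21.5; it falls from 32.2.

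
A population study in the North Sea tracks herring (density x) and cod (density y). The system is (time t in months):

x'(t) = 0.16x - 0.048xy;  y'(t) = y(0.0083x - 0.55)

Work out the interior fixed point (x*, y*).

x* ≈ 66.3, y* ≈ 3.33

Set dy/dt = 0 with y > 0: 0.0083x - 0.55 = 0, so x* = 0.55/0.0083 = 66.3.
Set dx/dt = 0 with x > 0: 0.16 - 0.048y = 0, so y* = 0.16/0.048 = 3.33.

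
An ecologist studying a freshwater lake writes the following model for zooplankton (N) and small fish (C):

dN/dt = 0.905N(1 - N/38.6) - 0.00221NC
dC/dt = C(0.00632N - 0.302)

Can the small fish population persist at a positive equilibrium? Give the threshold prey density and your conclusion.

Threshold N = 47.8; K < 47.8, so no, the predator goes extinct.

The predator equation gives dC/dt > 0 only when N > 0.302/0.00632 = 47.8.
Without the predator, N → K = 38.6. Since 38.6 < 47.8, the predator cannot invade.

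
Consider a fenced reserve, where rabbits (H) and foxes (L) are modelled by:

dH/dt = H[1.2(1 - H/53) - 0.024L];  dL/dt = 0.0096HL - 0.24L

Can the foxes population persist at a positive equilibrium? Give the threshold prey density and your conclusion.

The predator equation gives dL/dt > 0 only when H > 0.24/0.0096 = 25.
Without the predator, H → K = 53. Since 53 > 25, the predator can invade and persist.

Threshold H = 25; K > 25, so yes, the predator persists.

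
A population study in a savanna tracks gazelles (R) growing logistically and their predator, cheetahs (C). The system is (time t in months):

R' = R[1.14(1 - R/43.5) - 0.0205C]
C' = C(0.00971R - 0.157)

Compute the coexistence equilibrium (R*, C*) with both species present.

From dC/dt = 0 with C > 0: 0.00971R* = 0.157, so R* = 16.2.
Substitute into dR/dt = 0: 1.14(1 - 16.2/43.5) = 0.0205C*.
The bracket is 0.628, giving C* = 0.716/0.0205 = 34.9.

R* ≈ 16.2, C* ≈ 34.9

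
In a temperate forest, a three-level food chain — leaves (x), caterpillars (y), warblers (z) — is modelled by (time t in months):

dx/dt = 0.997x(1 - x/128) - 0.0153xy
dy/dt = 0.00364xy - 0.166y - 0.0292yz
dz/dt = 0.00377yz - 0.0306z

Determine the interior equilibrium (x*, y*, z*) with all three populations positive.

x* ≈ 112, y* ≈ 8.12, z* ≈ 8.28

From dz/dt = 0: 0.00377y* = 0.0306, so y* = 8.12.
From dx/dt = 0: 0.997(1 - x*/128) = 0.0153·8.12, giving x* = 128·(1 - 0.125) = 112.
From dy/dt = 0: 0.00364·112 - 0.166 = 0.0292z*, so z* = 0.242/0.0292 = 8.28.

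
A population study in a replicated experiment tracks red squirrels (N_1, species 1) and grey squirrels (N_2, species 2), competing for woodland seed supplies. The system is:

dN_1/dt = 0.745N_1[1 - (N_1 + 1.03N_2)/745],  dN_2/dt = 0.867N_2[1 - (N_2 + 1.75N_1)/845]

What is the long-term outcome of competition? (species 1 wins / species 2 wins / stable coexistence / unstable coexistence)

Compare the nullcline intercepts: K1/α12 = 745/1.03 = 723 < K2 = 845; K2/α21 = 845/1.75 = 483 < K1 = 745.
Since both are reversed, neither can invade when rare; the interior point is a saddle.

unstable coexistence (outcome depends on initial conditions)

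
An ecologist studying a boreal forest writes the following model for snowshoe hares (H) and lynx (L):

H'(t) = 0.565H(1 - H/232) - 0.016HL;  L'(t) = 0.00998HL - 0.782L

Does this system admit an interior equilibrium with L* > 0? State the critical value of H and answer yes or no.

Threshold H = 78.4; K > 78.4, so yes, the predator persists.

The predator equation gives dL/dt > 0 only when H > 0.782/0.00998 = 78.4.
Without the predator, H → K = 232. Since 232 > 78.4, the predator can invade and persist.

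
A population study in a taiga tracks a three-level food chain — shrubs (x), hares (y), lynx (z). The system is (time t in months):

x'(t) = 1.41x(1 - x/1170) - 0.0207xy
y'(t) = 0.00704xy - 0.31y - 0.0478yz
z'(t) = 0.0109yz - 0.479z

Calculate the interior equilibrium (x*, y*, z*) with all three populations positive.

x* ≈ 415, y* ≈ 43.9, z* ≈ 54.7

From dz/dt = 0: 0.0109y* = 0.479, so y* = 43.9.
From dx/dt = 0: 1.41(1 - x*/1170) = 0.0207·43.9, giving x* = 1170·(1 - 0.645) = 415.
From dy/dt = 0: 0.00704·415 - 0.31 = 0.0478z*, so z* = 2.61/0.0478 = 54.7.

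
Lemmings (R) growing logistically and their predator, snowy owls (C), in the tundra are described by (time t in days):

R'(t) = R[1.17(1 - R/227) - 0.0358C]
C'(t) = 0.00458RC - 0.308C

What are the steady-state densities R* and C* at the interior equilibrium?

R* ≈ 67.2, C* ≈ 23

From dC/dt = 0 with C > 0: 0.00458R* = 0.308, so R* = 67.2.
Substitute into dR/dt = 0: 1.17(1 - 67.2/227) = 0.0358C*.
The bracket is 0.704, giving C* = 0.823/0.0358 = 23.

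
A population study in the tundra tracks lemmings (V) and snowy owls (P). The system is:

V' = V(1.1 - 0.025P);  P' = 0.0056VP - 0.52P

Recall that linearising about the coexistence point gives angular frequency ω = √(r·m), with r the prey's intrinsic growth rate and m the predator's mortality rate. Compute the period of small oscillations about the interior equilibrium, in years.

Here r = 1.1 and m = 0.52, so r·m = 0.572.
ω = √0.572 = 0.756 per year, hence T = 2π/ω ≈ 8.31 years.

T ≈ 8.31 years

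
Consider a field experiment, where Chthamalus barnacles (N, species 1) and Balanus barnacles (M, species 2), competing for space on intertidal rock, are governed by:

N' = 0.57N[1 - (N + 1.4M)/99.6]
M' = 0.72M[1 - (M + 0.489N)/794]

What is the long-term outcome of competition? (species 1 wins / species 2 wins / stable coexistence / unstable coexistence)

species 2 excludes species 1

Compare the nullcline intercepts: K1/α12 = 99.6/1.4 = 71.1 < K2 = 794; K2/α21 = 794/0.489 = 1620 > K1 = 99.6.
Since the inequalities point opposite ways, species 2 can invade but species 1 cannot.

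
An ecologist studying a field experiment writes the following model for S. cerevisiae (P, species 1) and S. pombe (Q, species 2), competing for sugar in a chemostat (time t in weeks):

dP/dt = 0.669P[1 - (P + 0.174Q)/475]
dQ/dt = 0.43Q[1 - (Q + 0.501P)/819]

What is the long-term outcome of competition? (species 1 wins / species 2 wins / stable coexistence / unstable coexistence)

Compare the nullcline intercepts: K1/α12 = 475/0.174 = 2730 > K2 = 819; K2/α21 = 819/0.501 = 1630 > K1 = 475.
Since both inequalities hold, each species can invade when rare, so the interior equilibrium is stable.

stable coexistence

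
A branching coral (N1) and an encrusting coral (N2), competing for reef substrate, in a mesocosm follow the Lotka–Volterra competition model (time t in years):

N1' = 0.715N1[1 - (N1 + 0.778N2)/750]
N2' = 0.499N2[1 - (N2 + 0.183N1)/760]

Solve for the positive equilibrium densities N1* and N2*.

Setting both brackets to zero gives the nullclines N1 + 0.778N2 = 750 and 0.183N1 + N2 = 760.
Substituting N2 = 760 - 0.183N1 into the first: N1(1 - 0.778·0.183) = 750 - 0.778·760.
So N1* = 159/0.858 = 185, and then N2* = 760 - 0.183·185 = 726.

N1* ≈ 185, N2* ≈ 726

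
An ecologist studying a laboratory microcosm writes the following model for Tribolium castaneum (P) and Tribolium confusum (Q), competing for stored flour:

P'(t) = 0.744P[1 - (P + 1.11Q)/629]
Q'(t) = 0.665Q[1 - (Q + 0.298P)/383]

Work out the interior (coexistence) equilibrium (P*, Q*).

P* ≈ 305, Q* ≈ 292

Setting both brackets to zero gives the nullclines P + 1.11Q = 629 and 0.298P + Q = 383.
Substituting Q = 383 - 0.298P into the first: P(1 - 1.11·0.298) = 629 - 1.11·383.
So P* = 204/0.669 = 305, and then Q* = 383 - 0.298·305 = 292.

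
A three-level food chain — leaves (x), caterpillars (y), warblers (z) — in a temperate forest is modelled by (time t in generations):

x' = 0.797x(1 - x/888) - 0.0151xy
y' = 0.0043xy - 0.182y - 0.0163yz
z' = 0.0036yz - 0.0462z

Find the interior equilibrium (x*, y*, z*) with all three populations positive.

x* ≈ 672, y* ≈ 12.8, z* ≈ 166

From dz/dt = 0: 0.0036y* = 0.0462, so y* = 12.8.
From dx/dt = 0: 0.797(1 - x*/888) = 0.0151·12.8, giving x* = 888·(1 - 0.243) = 672.
From dy/dt = 0: 0.0043·672 - 0.182 = 0.0163z*, so z* = 2.71/0.0163 = 166.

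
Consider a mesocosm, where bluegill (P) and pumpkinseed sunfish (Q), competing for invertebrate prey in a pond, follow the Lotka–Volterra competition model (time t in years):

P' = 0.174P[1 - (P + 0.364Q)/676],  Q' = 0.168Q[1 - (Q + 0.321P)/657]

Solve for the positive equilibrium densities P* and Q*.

P* ≈ 495, Q* ≈ 498

Setting both brackets to zero gives the nullclines P + 0.364Q = 676 and 0.321P + Q = 657.
Substituting Q = 657 - 0.321P into the first: P(1 - 0.364·0.321) = 676 - 0.364·657.
So P* = 437/0.883 = 495, and then Q* = 657 - 0.321·495 = 498.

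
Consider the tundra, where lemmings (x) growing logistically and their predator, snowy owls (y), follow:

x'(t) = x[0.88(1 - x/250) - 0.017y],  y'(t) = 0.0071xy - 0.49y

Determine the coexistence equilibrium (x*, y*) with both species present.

x* ≈ 69, y* ≈ 37.5

From dy/dt = 0 with y > 0: 0.0071x* = 0.49, so x* = 69.
Substitute into dx/dt = 0: 0.88(1 - 69/250) = 0.017y*.
The bracket is 0.724, giving y* = 0.637/0.017 = 37.5.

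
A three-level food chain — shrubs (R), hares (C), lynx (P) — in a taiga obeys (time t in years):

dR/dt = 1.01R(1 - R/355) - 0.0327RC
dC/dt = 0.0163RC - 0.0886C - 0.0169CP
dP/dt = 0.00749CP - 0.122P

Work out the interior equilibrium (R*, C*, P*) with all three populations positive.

R* ≈ 168, C* ≈ 16.3, P* ≈ 157

From dP/dt = 0: 0.00749C* = 0.122, so C* = 16.3.
From dR/dt = 0: 1.01(1 - R*/355) = 0.0327·16.3, giving R* = 355·(1 - 0.527) = 168.
From dC/dt = 0: 0.0163·168 - 0.0886 = 0.0169P*, so P* = 2.65/0.0169 = 157.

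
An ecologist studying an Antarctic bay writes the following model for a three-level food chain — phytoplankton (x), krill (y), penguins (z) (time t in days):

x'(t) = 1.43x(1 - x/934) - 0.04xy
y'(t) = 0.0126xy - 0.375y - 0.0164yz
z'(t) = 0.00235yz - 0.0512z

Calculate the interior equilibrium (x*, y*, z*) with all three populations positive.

x* ≈ 365, y* ≈ 21.8, z* ≈ 257

From dz/dt = 0: 0.00235y* = 0.0512, so y* = 21.8.
From dx/dt = 0: 1.43(1 - x*/934) = 0.04·21.8, giving x* = 934·(1 - 0.609) = 365.
From dy/dt = 0: 0.0126·365 - 0.375 = 0.0164z*, so z* = 4.22/0.0164 = 257.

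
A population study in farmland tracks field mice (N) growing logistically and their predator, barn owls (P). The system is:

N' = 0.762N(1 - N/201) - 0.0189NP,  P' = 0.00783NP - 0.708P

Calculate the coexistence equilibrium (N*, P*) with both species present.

From dP/dt = 0 with P > 0: 0.00783N* = 0.708, so N* = 90.4.
Substitute into dN/dt = 0: 0.762(1 - 90.4/201) = 0.0189P*.
The bracket is 0.55, giving P* = 0.419/0.0189 = 22.2.

N* ≈ 90.4, P* ≈ 22.2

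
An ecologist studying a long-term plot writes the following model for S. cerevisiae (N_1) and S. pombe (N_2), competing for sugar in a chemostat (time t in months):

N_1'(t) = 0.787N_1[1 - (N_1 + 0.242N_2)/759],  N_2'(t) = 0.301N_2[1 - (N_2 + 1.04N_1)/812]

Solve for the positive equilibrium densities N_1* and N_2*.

N_1* ≈ 752, N_2* ≈ 30.3

Setting both brackets to zero gives the nullclines N_1 + 0.242N_2 = 759 and 1.04N_1 + N_2 = 812.
Substituting N_2 = 812 - 1.04N_1 into the first: N_1(1 - 0.242·1.04) = 759 - 0.242·812.
So N_1* = 562/0.748 = 752, and then N_2* = 812 - 1.04·752 = 30.3.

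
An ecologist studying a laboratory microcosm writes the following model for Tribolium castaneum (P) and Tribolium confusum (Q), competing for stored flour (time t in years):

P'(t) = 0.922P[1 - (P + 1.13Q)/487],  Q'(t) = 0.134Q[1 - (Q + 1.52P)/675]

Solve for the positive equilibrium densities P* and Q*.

Setting both brackets to zero gives the nullclines P + 1.13Q = 487 and 1.52P + Q = 675.
Substituting Q = 675 - 1.52P into the first: P(1 - 1.13·1.52) = 487 - 1.13·675.
So P* = -276/-0.718 = 384, and then Q* = 675 - 1.52·384 = 90.9.

P* ≈ 384, Q* ≈ 90.9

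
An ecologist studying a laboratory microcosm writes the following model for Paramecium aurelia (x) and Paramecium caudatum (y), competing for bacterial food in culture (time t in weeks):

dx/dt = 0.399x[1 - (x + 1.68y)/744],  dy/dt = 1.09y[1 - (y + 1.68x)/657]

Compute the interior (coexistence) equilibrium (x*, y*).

Setting both brackets to zero gives the nullclines x + 1.68y = 744 and 1.68x + y = 657.
Substituting y = 657 - 1.68x into the first: x(1 - 1.68·1.68) = 744 - 1.68·657.
So x* = -360/-1.82 = 197, and then y* = 657 - 1.68·197 = 325.

x* ≈ 197, y* ≈ 325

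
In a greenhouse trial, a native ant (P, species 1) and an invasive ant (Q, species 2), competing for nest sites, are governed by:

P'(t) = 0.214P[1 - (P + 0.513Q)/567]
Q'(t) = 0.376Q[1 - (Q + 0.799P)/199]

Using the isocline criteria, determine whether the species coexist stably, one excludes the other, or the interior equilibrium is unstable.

Compare the nullcline intercepts: K1/α12 = 567/0.513 = 1110 > K2 = 199; K2/α21 = 199/0.799 = 249 < K1 = 567.
Since the inequalities point opposite ways, species 1 can invade but species 2 cannot.

species 1 excludes species 2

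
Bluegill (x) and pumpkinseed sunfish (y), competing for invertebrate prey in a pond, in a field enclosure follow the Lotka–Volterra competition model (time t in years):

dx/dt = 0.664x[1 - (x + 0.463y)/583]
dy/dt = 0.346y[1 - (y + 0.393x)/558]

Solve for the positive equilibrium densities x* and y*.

Setting both brackets to zero gives the nullclines x + 0.463y = 583 and 0.393x + y = 558.
Substituting y = 558 - 0.393x into the first: x(1 - 0.463·0.393) = 583 - 0.463·558.
So x* = 325/0.818 = 397, and then y* = 558 - 0.393·397 = 402.

x* ≈ 397, y* ≈ 402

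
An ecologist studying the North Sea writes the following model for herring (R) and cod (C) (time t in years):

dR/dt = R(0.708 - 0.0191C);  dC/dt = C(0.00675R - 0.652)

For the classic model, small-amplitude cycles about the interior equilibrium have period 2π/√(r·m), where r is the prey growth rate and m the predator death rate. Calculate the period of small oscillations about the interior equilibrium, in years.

T ≈ 9.25 years

Here r = 0.708 and m = 0.652, so r·m = 0.462.
ω = √0.462 = 0.679 per year, hence T = 2π/ω ≈ 9.25 years.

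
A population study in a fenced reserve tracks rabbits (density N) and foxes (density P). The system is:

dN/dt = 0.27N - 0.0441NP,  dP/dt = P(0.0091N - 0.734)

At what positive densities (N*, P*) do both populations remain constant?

N* ≈ 80.7, P* ≈ 6.12

Set dP/dt = 0 with P > 0: 0.0091N - 0.734 = 0, so N* = 0.734/0.0091 = 80.7.
Set dN/dt = 0 with N > 0: 0.27 - 0.0441P = 0, so P* = 0.27/0.0441 = 6.12.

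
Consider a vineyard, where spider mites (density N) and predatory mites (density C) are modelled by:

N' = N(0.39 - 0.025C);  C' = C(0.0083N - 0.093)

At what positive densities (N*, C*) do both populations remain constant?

Set dC/dt = 0 with C > 0: 0.0083N - 0.093 = 0, so N* = 0.093/0.0083 = 11.2.
Set dN/dt = 0 with N > 0: 0.39 - 0.025C = 0, so C* = 0.39/0.025 = 15.6.

N* ≈ 11.2, C* ≈ 15.6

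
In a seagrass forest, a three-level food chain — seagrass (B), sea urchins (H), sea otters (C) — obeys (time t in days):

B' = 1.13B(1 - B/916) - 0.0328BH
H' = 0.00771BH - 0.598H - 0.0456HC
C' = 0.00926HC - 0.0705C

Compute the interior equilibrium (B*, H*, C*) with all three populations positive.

From dC/dt = 0: 0.00926H* = 0.0705, so H* = 7.61.
From dB/dt = 0: 1.13(1 - B*/916) = 0.0328·7.61, giving B* = 916·(1 - 0.221) = 714.
From dH/dt = 0: 0.00771·714 - 0.598 = 0.0456C*, so C* = 4.9/0.0456 = 108.

B* ≈ 714, H* ≈ 7.61, C* ≈ 108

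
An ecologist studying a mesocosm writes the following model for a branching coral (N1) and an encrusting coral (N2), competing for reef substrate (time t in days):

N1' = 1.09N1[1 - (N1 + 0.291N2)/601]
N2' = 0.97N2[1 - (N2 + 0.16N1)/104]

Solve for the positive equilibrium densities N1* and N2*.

Setting both brackets to zero gives the nullclines N1 + 0.291N2 = 601 and 0.16N1 + N2 = 104.
Substituting N2 = 104 - 0.16N1 into the first: N1(1 - 0.291·0.16) = 601 - 0.291·104.
So N1* = 571/0.953 = 599, and then N2* = 104 - 0.16·599 = 8.22.

N1* ≈ 599, N2* ≈ 8.22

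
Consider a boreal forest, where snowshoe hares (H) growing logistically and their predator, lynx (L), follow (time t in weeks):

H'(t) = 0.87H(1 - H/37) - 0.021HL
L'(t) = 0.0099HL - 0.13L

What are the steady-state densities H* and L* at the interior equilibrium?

H* ≈ 13.1, L* ≈ 26.7

From dL/dt = 0 with L > 0: 0.0099H* = 0.13, so H* = 13.1.
Substitute into dH/dt = 0: 0.87(1 - 13.1/37) = 0.021L*.
The bracket is 0.645, giving L* = 0.561/0.021 = 26.7.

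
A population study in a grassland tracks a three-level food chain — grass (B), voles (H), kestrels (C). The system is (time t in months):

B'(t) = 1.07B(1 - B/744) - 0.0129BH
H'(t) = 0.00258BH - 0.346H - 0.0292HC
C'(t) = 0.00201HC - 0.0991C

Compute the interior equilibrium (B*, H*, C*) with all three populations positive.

B* ≈ 302, H* ≈ 49.3, C* ≈ 14.8

From dC/dt = 0: 0.00201H* = 0.0991, so H* = 49.3.
From dB/dt = 0: 1.07(1 - B*/744) = 0.0129·49.3, giving B* = 744·(1 - 0.594) = 302.
From dH/dt = 0: 0.00258·302 - 0.346 = 0.0292C*, so C* = 0.433/0.0292 = 14.8.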